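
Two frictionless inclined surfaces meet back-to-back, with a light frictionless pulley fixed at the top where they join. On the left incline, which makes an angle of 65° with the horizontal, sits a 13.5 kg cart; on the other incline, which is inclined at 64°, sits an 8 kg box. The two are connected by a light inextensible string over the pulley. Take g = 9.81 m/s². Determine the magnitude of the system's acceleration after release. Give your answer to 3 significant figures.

2.30 m/s²

Resolve each weight along its own incline: the 13.5 kg mass has component 13.5 × 9.81 × sin 65° = 120.027 N down its slope, and the 8 kg mass has 8 × 9.81 × sin 64° = 70.537 N down its slope.
The 13.5 kg side's 120.027 N exceeds the other side's 70.537 N, so that mass slides down and the 8 kg mass slides up. Taking that direction as positive, Newton's second law for the whole system gives 120.027 − 70.537 = (13.5 + 8) a, so a = 49.490 / 21.5 = 2.3019 m/s².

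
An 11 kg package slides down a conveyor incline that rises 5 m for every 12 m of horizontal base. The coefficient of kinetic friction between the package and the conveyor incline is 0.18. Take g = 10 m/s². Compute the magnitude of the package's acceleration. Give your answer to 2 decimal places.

Resolving the weight along the incline: the component pulling the package down the slope is mg sin 22.62° = 11 × 10 × 0.3846 = 42.306 N, and the normal force is N = mg cos 22.62° = 11 × 10 × 0.9231 = 101.541 N.
Kinetic friction acts up the slope with magnitude f = μN = 0.18 × 101.541 = 18.277 N.
Net force along the incline is 42.306 − 18.277 = 24.029 N, so a = 24.029 / 11 = 2.1845 m/s².

2.18 m/s²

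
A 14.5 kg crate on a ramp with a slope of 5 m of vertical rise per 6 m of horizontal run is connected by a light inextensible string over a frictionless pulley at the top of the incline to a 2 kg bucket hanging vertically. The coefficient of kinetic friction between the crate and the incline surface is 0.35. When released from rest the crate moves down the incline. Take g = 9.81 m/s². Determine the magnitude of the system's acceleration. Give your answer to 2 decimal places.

2.01 m/s²

For the crate on the incline: the weight component along the slope is m₁g sin 39.81° = 14.5 × 9.81 × 0.6402 = 91.065 N and the normal force is N = m₁g cos 39.81° = 109.276 N.
Kinetic friction opposes the crate's motion down the incline: f = μN = 0.35 × 109.276 = 38.247 N acting up the slope.
Newton's second law for the crate (down-slope positive): 91.065 − 38.247 − T = 14.5 a. For the hanging bucket (upward positive): T − 2 × 9.81 = 2 a.
Adding the two equations eliminates T: 33.198 = 16.5 a, so a = 2.0120 m/s².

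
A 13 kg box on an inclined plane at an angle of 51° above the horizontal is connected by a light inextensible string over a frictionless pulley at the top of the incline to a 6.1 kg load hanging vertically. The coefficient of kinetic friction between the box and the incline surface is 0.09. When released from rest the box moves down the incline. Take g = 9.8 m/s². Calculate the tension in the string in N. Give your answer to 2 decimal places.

For the box on the incline: the weight component along the slope is m₁g sin 51° = 13 × 9.8 × 0.7771 = 99.003 N and the normal force is N = m₁g cos 51° = 80.175 N.
Kinetic friction opposes the box's motion down the incline: f = μN = 0.09 × 80.175 = 7.216 N acting up the slope.
Newton's second law for the box (down-slope positive): 99.003 − 7.216 − T = 13 a. For the hanging load (upward positive): T − 6.1 × 9.8 = 6.1 a.
Adding the two equations eliminates T: 32.007 = 19.1 a, so a = 1.6758 m/s².
Then from the hanging load's equation, T = 6.1 × (9.8 + 1.6758) = 70.002 N.

70.00 N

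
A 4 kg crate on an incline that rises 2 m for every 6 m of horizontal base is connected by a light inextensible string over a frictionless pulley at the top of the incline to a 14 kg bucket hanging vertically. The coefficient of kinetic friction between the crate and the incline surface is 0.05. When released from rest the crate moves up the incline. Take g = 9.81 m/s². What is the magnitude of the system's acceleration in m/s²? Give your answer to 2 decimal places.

6.84 m/s²

For the crate on the incline: the weight component along the slope is m₁g sin 18.43° = 4 × 9.81 × 0.3162 = 12.408 N and the normal force is N = m₁g cos 18.43° = 37.226 N.
Kinetic friction opposes the crate's motion up the incline: f = μN = 0.05 × 37.226 = 1.861 N acting down the slope.
Newton's second law for the crate (up-slope positive): T − 12.408 − 1.861 = 4 a. For the hanging bucket (downward positive): 14 × 9.81 − T = 14 a.
Adding the two equations eliminates T: 123.071 = 18 a, so a = 6.8373 m/s².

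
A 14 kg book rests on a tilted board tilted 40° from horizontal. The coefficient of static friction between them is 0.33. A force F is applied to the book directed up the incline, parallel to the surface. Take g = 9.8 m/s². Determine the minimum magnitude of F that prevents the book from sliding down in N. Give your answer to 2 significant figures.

54 N

The normal force is N = mg cos 40° = 105.101 N. With F at its minimum the book is on the verge of sliding down, so static friction is at its maximum μ_s N = 0.33 × 105.101 = 34.683 N and acts up the slope.
Equilibrium along the incline: F + μ_s N = mg sin 40°, so F = 88.190 − 34.683 = 53.507 N.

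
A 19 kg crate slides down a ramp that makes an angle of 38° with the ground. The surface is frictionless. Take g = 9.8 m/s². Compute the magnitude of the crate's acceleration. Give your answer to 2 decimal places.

6.03 m/s²

Resolving the weight along the incline: the component pulling the crate down the slope is mg sin 38° = 19 × 9.8 × 0.6157 = 114.643 N, and the normal force is N = mg cos 38° = 19 × 9.8 × 0.7880 = 146.726 N.
With no friction the net force along the incline is 114.643 N, so a = g sin 38° = 114.643 / 19 = 6.0338 m/s².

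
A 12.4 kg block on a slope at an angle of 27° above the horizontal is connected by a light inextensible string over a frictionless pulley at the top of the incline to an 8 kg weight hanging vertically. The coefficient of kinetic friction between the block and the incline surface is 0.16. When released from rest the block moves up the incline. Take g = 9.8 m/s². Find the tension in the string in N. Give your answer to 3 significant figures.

76.1 N

For the block on the incline: the weight component along the slope is m₁g sin 27° = 12.4 × 9.8 × 0.4540 = 55.170 N and the normal force is N = m₁g cos 27° = 108.275 N.
Kinetic friction opposes the block's motion up the incline: f = μN = 0.16 × 108.275 = 17.324 N acting down the slope.
Newton's second law for the block (up-slope positive): T − 55.170 − 17.324 = 12.4 a. For the hanging weight (downward positive): 8 × 9.8 − T = 8 a.
Adding the two equations eliminates T: 5.906 = 20.4 a, so a = 0.2895 m/s².
Then from the hanging weight's equation, T = 8 × (9.8 − 0.2895) = 76.084 N.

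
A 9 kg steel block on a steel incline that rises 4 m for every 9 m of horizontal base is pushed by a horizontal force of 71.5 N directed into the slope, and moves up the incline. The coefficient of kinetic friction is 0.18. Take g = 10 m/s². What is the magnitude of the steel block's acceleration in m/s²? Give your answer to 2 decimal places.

0.97 m/s²

The horizontal push has components F cos 23.96° = 71.5 × 0.9138 = 65.337 N up the incline and F sin 23.96° = 71.5 × 0.4061 = 29.036 N pressing into the surface.
The normal force is therefore N = mg cos 23.96° + F sin 23.96° = 82.242 + 29.036 = 111.278 N, and kinetic friction down the slope is μN = 0.18 × 111.278 = 20.030 N.
Along the incline: F cos 23.96° − mg sin 23.96° − μN = ma, so 65.337 − 36.549 − 20.030 = 9 a, giving a = 0.9731 m/s².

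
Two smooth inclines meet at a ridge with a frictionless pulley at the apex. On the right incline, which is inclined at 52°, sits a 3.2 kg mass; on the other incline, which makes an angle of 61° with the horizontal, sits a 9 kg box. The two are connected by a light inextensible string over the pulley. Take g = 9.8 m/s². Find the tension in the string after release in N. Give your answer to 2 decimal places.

38.46 N

Resolve each weight along its own incline: the 3.2 kg mass has component 3.2 × 9.8 × sin 52° = 24.712 N down its slope, and the 9 kg mass has 9 × 9.8 × sin 61° = 77.141 N down its slope.
The 9 kg side's 77.141 N exceeds the other side's 24.712 N, so that mass slides down and the 3.2 kg mass slides up. Taking that direction as positive, Newton's second law for the whole system gives 77.141 − 24.712 = (3.2 + 9) a, so a = 52.429 / 12.2 = 4.2975 m/s².
For the 3.2 kg mass (up-slope positive): T − 24.712 = 3.2 × 4.2975, so T = 38.464 N.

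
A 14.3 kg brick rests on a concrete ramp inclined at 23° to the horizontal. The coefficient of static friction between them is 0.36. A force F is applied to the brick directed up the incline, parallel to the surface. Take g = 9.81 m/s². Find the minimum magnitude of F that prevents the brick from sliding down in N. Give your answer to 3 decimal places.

The normal force is N = mg cos 23° = 129.131 N. With F at its minimum the brick is on the verge of sliding down, so static friction is at its maximum μ_s N = 0.36 × 129.131 = 46.487 N and acts up the slope.
Equilibrium along the incline: F + μ_s N = mg sin 23°, so F = 54.813 − 46.487 = 8.326 N.

8.326 N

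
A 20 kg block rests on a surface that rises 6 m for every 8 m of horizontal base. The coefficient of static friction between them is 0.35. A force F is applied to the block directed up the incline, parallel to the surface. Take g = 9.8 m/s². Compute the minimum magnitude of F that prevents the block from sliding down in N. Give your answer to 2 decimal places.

62.72 N

The normal force is N = mg cos 36.87° = 156.800 N. With F at its minimum the block is on the verge of sliding down, so static friction is at its maximum μ_s N = 0.35 × 156.800 = 54.880 N and acts up the slope.
Equilibrium along the incline: F + μ_s N = mg sin 36.87°, so F = 117.600 − 54.880 = 62.720 N.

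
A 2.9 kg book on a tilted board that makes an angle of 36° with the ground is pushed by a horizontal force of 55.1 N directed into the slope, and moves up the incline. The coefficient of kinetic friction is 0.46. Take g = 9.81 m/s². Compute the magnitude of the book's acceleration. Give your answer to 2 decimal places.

The horizontal push has components F cos 36° = 55.1 × 0.8090 = 44.576 N up the incline and F sin 36° = 55.1 × 0.5878 = 32.388 N pressing into the surface.
The normal force is therefore N = mg cos 36° + F sin 36° = 23.015 + 32.388 = 55.403 N, and kinetic friction down the slope is μN = 0.46 × 55.403 = 25.485 N.
Along the incline: F cos 36° − mg sin 36° − μN = ma, so 44.576 − 16.722 − 25.485 = 2.9 a, giving a = 0.8169 m/s².

0.82 m/s²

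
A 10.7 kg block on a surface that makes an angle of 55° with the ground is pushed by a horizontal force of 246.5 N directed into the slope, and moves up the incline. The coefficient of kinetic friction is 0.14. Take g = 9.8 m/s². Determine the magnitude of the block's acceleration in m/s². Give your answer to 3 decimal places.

1.757 m/s²

The horizontal push has components F cos 55° = 246.5 × 0.5736 = 141.392 N up the incline and F sin 55° = 246.5 × 0.8192 = 201.933 N pressing into the surface.
The normal force is therefore N = mg cos 55° + F sin 55° = 60.148 + 201.933 = 262.081 N, and kinetic friction down the slope is μN = 0.14 × 262.081 = 36.691 N.
Along the incline: F cos 55° − mg sin 55° − μN = ma, so 141.392 − 85.901 − 36.691 = 10.7 a, giving a = 1.7570 m/s².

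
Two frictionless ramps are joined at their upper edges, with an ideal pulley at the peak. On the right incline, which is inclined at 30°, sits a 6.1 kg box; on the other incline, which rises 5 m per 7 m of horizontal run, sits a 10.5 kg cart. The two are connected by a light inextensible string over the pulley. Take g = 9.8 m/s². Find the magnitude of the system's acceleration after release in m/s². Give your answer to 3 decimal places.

1.802 m/s²

Resolve each weight along its own incline: the 6.1 kg mass has component 6.1 × 9.8 × sin 30° = 29.890 N down its slope, and the 10.5 kg mass has 10.5 × 9.8 × sin 35.54° = 59.809 N down its slope.
The 10.5 kg side's 59.809 N exceeds the other side's 29.890 N, so that mass slides down and the 6.1 kg mass slides up. Taking that direction as positive, Newton's second law for the whole system gives 59.809 − 29.890 = (6.1 + 10.5) a, so a = 29.919 / 16.6 = 1.8023 m/s².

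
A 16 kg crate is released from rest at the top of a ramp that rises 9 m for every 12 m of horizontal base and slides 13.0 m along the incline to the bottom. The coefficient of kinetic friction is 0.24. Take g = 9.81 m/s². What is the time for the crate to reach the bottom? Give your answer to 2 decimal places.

The weight component along the incline is mg sin 36.87° = 94.176 N and the normal force is N = mg cos 36.87° = 125.568 N.
Friction up the slope is f = μN = 0.24 × 125.568 = 30.136 N, so the net downslope force is 94.176 − 30.136 = 64.040 N and a = 64.040 / 16 = 4.0025 m/s².
Starting from rest, L = ½at², so t = √(2L/a) = √(2 × 13.0 / 4.0025) = 2.5487 s.

2.55 s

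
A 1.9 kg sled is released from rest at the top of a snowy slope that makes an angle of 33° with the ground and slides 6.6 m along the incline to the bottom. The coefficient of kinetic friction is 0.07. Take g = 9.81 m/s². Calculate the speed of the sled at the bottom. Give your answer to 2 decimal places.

The weight component along the incline is mg sin 33° = 10.152 N and the normal force is N = mg cos 33° = 15.632 N.
Friction up the slope is f = μN = 0.07 × 15.632 = 1.094 N, so the net downslope force is 10.152 − 1.094 = 9.058 N and a = 9.058 / 1.9 = 4.7674 m/s².
Starting from rest over a distance of 6.6 m, v² = 2aL = 2 × 4.7674 × 6.6 = 62.9297, so v = 7.9328 m/s.

7.93 m/s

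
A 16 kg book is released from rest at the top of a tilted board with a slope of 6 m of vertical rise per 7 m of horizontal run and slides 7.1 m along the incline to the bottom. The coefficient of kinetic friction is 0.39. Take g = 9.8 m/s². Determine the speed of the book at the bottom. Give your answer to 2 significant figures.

7.0 m/s

The weight component along the incline is mg sin 40.60° = 102.044 N and the normal force is N = mg cos 40.60° = 119.051 N.
Friction up the slope is f = μN = 0.39 × 119.051 = 46.430 N, so the net downslope force is 102.044 − 46.430 = 55.614 N and a = 55.614 / 16 = 3.4759 m/s².
Starting from rest over a distance of 7.1 m, v² = 2aL = 2 × 3.4759 × 7.1 = 49.3578, so v = 7.0255 m/s.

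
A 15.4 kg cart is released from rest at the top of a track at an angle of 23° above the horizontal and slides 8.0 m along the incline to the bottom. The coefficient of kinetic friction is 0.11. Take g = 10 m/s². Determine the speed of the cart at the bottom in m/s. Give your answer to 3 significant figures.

6.81 m/s

The weight component along the incline is mg sin 23° = 60.173 N and the normal force is N = mg cos 23° = 141.758 N.
Friction up the slope is f = μN = 0.11 × 141.758 = 15.593 N, so the net downslope force is 60.173 − 15.593 = 44.580 N and a = 44.580 / 15.4 = 2.8948 m/s².
Starting from rest over a distance of 8.0 m, v² = 2aL = 2 × 2.8948 × 8.0 = 46.3168, so v = 6.8056 m/s.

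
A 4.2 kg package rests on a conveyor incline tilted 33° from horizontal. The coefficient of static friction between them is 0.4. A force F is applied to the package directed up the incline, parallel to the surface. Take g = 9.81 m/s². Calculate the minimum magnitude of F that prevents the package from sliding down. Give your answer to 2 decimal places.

8.62 N

The normal force is N = mg cos 33° = 34.555 N. With F at its minimum the package is on the verge of sliding down, so static friction is at its maximum μ_s N = 0.4 × 34.555 = 13.822 N and acts up the slope.
Equilibrium along the incline: F + μ_s N = mg sin 33°, so F = 22.440 − 13.822 = 8.618 N.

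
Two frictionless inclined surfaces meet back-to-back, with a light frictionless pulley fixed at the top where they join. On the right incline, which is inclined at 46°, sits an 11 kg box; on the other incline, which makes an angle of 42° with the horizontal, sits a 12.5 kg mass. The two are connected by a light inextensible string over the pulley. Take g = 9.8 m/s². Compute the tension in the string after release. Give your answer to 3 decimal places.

Resolve each weight along its own incline: the 11 kg mass has component 11 × 9.8 × sin 46° = 77.545 N down its slope, and the 12.5 kg mass has 12.5 × 9.8 × sin 42° = 81.968 N down its slope.
The 12.5 kg side's 81.968 N exceeds the other side's 77.545 N, so that mass slides down and the 11 kg mass slides up. Taking that direction as positive, Newton's second law for the whole system gives 81.968 − 77.545 = (11 + 12.5) a, so a = 4.423 / 23.5 = 0.1882 m/s².
For the 11 kg mass (up-slope positive): T − 77.545 = 11 × 0.1882, so T = 79.615 N.

79.615 N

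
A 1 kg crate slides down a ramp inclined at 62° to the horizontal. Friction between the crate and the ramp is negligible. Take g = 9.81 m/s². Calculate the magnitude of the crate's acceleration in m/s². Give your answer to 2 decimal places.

8.66 m/s²

Resolving the weight along the incline: the component pulling the crate down the slope is mg sin 62° = 1 × 9.81 × 0.8829 = 8.661 N, and the normal force is N = mg cos 62° = 1 × 9.81 × 0.4695 = 4.606 N.
With no friction the net force along the incline is 8.661 N, so a = g sin 62° = 8.661 / 1 = 8.6610 m/s².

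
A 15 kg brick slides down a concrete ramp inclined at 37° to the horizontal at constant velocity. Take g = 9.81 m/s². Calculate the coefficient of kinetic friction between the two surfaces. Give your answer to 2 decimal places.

At constant velocity the net force along the incline is zero: mg sin 37° = μ mg cos 37°.
So μ = tan 37° = 0.6018 / 0.7986 = 0.7536.

0.75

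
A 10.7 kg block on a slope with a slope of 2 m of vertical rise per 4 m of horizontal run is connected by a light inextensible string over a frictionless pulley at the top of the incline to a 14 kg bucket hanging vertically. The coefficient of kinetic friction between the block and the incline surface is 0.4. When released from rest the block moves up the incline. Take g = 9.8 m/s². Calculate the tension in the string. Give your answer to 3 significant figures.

For the block on the incline: the weight component along the slope is m₁g sin 26.57° = 10.7 × 9.8 × 0.4472 = 46.893 N and the normal force is N = m₁g cos 26.57° = 93.790 N.
Kinetic friction opposes the block's motion up the incline: f = μN = 0.4 × 93.790 = 37.516 N acting down the slope.
Newton's second law for the block (up-slope positive): T − 46.893 − 37.516 = 10.7 a. For the hanging bucket (downward positive): 14 × 9.8 − T = 14 a.
Adding the two equations eliminates T: 52.791 = 24.7 a, so a = 2.1373 m/s².
Then from the hanging bucket's equation, T = 14 × (9.8 − 2.1373) = 107.278 N.

107 N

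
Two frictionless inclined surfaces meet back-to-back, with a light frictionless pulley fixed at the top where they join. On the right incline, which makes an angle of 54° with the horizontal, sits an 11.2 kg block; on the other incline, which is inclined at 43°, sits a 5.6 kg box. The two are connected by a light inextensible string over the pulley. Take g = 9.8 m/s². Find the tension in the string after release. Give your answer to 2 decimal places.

Resolve each weight along its own incline: the 11.2 kg mass has component 11.2 × 9.8 × sin 54° = 88.798 N down its slope, and the 5.6 kg mass has 5.6 × 9.8 × sin 43° = 37.428 N down its slope.
The 11.2 kg side's 88.798 N exceeds the other side's 37.428 N, so that mass slides down and the 5.6 kg mass slides up. Taking that direction as positive, Newton's second law for the whole system gives 88.798 − 37.428 = (11.2 + 5.6) a, so a = 51.370 / 16.8 = 3.0577 m/s².
For the 5.6 kg mass (up-slope positive): T − 37.428 = 5.6 × 3.0577, so T = 54.551 N.

54.55 N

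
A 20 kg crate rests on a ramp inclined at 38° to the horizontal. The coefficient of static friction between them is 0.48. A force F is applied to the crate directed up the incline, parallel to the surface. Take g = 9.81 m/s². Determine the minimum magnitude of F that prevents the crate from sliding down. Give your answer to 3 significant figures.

46.6 N

The normal force is N = mg cos 38° = 154.608 N. With F at its minimum the crate is on the verge of sliding down, so static friction is at its maximum μ_s N = 0.48 × 154.608 = 74.212 N and acts up the slope.
Equilibrium along the incline: F + μ_s N = mg sin 38°, so F = 120.793 − 74.212 = 46.581 N.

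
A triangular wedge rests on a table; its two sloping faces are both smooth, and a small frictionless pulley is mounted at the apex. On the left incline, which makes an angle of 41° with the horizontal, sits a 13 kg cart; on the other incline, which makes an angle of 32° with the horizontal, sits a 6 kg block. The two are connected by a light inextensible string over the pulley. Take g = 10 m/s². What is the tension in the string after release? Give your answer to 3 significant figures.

Resolve each weight along its own incline: the 13 kg mass has component 13 × 10 × sin 41° = 85.288 N down its slope, and the 6 kg mass has 6 × 10 × sin 32° = 31.795 N down its slope.
The 13 kg side's 85.288 N exceeds the other side's 31.795 N, so that mass slides down and the 6 kg mass slides up. Taking that direction as positive, Newton's second law for the whole system gives 85.288 − 31.795 = (13 + 6) a, so a = 53.493 / 19 = 2.8154 m/s².
For the 6 kg mass (up-slope positive): T − 31.795 = 6 × 2.8154, so T = 48.687 N.

48.7 N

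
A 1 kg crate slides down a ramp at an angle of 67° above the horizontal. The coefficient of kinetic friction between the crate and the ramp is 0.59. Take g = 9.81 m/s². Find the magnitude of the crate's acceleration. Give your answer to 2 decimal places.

Resolving the weight along the incline: the component pulling the crate down the slope is mg sin 67° = 1 × 9.81 × 0.9205 = 9.030 N, and the normal force is N = mg cos 67° = 1 × 9.81 × 0.3907 = 3.833 N.
Kinetic friction acts up the slope with magnitude f = μN = 0.59 × 3.833 = 2.261 N.
Net force along the incline is 9.030 − 2.261 = 6.769 N, so a = 6.769 / 1 = 6.7690 m/s².

6.77 m/s²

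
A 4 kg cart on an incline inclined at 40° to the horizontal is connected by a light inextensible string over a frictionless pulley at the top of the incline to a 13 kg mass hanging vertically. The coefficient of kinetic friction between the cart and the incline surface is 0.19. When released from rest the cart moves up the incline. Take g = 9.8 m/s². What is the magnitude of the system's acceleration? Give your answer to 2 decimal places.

For the cart on the incline: the weight component along the slope is m₁g sin 40° = 4 × 9.8 × 0.6428 = 25.198 N and the normal force is N = m₁g cos 40° = 30.029 N.
Kinetic friction opposes the cart's motion up the incline: f = μN = 0.19 × 30.029 = 5.706 N acting down the slope.
Newton's second law for the cart (up-slope positive): T − 25.198 − 5.706 = 4 a. For the hanging mass (downward positive): 13 × 9.8 − T = 13 a.
Adding the two equations eliminates T: 96.496 = 17 a, so a = 5.6762 m/s².

5.68 m/s²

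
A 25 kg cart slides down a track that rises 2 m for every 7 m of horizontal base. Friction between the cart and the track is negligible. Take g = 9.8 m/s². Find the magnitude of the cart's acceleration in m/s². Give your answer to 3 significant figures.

Resolving the weight along the incline: the component pulling the cart down the slope is mg sin 15.95° = 25 × 9.8 × 0.2747 = 67.302 N, and the normal force is N = mg cos 15.95° = 25 × 9.8 × 0.9615 = 235.568 N.
With no friction the net force along the incline is 67.302 N, so a = g sin 15.95° = 67.302 / 25 = 2.6921 m/s².

2.69 m/s²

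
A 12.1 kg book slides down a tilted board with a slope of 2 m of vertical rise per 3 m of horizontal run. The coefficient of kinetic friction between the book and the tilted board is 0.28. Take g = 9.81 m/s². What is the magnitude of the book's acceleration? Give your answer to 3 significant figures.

Resolving the weight along the incline: the component pulling the book down the slope is mg sin 33.69° = 12.1 × 9.81 × 0.5547 = 65.843 N, and the normal force is N = mg cos 33.69° = 12.1 × 9.81 × 0.8321 = 98.771 N.
Kinetic friction acts up the slope with magnitude f = μN = 0.28 × 98.771 = 27.656 N.
Net force along the incline is 65.843 − 27.656 = 38.187 N, so a = 38.187 / 12.1 = 3.1560 m/s².

3.16 m/s²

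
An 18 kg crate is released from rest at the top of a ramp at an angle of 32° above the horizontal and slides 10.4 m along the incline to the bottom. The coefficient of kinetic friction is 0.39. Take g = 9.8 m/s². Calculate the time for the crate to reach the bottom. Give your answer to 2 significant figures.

3.3 s

The weight component along the incline is mg sin 32° = 93.478 N and the normal force is N = mg cos 32° = 149.596 N.
Friction up the slope is f = μN = 0.39 × 149.596 = 58.342 N, so the net downslope force is 93.478 − 58.342 = 35.136 N and a = 35.136 / 18 = 1.9520 m/s².
Starting from rest, L = ½at², so t = √(2L/a) = √(2 × 10.4 / 1.9520) = 3.2643 s.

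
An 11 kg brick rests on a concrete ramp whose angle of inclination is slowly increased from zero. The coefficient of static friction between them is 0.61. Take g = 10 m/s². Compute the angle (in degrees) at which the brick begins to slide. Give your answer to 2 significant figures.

31°

At the threshold of sliding, static friction is at its maximum μ_s N and exactly balances the weight component along the incline: mg sin θ = μ_s mg cos θ.
Hence tan θ = μ_s = 0.61, so θ = arctan(0.61) = 31.3832°.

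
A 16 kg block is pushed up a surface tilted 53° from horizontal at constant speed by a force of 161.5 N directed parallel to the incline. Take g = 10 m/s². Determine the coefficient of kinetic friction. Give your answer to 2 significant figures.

0.35

At constant speed ΣF = 0 along the incline. The applied 161.5 N acts up the slope; the weight component mg sin 53° = 127.782 N and kinetic friction μN both act down the slope.
So 161.5 = 127.782 + μ × 96.290, giving μ = (161.5 − 127.782) / 96.290 = 0.3502.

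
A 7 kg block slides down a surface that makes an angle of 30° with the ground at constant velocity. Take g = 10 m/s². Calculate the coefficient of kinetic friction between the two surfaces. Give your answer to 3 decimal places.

0.577

At constant velocity the net force along the incline is zero: mg sin 30° = μ mg cos 30°.
So μ = tan 30° = 0.5000 / 0.8660 = 0.5774.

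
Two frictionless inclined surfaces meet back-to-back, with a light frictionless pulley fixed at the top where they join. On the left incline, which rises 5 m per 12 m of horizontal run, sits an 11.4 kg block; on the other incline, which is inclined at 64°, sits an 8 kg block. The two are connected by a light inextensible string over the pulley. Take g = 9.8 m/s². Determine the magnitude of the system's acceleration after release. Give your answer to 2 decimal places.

1.42 m/s²

Resolve each weight along its own incline: the 11.4 kg mass has component 11.4 × 9.8 × sin 22.62° = 42.969 N down its slope, and the 8 kg mass has 8 × 9.8 × sin 64° = 70.465 N down its slope.
The 8 kg side's 70.465 N exceeds the other side's 42.969 N, so that mass slides down and the 11.4 kg mass slides up. Taking that direction as positive, Newton's second law for the whole system gives 70.465 − 42.969 = (11.4 + 8) a, so a = 27.496 / 19.4 = 1.4173 m/s².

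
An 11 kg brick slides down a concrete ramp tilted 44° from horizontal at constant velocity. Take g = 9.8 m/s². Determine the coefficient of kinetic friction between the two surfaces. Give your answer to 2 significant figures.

At constant velocity the net force along the incline is zero: mg sin 44° = μ mg cos 44°.
So μ = tan 44° = 0.6947 / 0.7193 = 0.9658.

0.97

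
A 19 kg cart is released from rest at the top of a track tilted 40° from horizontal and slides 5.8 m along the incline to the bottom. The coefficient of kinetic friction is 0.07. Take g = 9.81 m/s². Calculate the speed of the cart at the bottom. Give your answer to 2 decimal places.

8.19 m/s

The weight component along the incline is mg sin 40° = 119.809 N and the normal force is N = mg cos 40° = 142.783 N.
Friction up the slope is f = μN = 0.07 × 142.783 = 9.995 N, so the net downslope force is 119.809 − 9.995 = 109.814 N and a = 109.814 / 19 = 5.7797 m/s².
Starting from rest over a distance of 5.8 m, v² = 2aL = 2 × 5.7797 × 5.8 = 67.0445, so v = 8.1881 m/s.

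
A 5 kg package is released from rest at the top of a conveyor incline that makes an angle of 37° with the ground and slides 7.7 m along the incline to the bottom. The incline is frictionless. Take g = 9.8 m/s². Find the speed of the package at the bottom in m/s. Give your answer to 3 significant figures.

The weight component along the incline is mg sin 37° = 29.489 N and the normal force is N = mg cos 37° = 39.133 N.
With no friction, a = g sin 37° = 5.8978 m/s².
Starting from rest over a distance of 7.7 m, v² = 2aL = 2 × 5.8978 × 7.7 = 90.8261, so v = 9.5303 m/s.

9.53 m/s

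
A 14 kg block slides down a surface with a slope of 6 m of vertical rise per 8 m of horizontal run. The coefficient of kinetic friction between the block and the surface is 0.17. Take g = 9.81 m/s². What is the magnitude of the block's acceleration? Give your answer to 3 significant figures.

Resolving the weight along the incline: the component pulling the block down the slope is mg sin 36.87° = 14 × 9.81 × 0.6000 = 82.404 N, and the normal force is N = mg cos 36.87° = 14 × 9.81 × 0.8000 = 109.872 N.
Kinetic friction acts up the slope with magnitude f = μN = 0.17 × 109.872 = 18.678 N.
Net force along the incline is 82.404 − 18.678 = 63.726 N, so a = 63.726 / 14 = 4.5519 m/s².

4.55 m/s²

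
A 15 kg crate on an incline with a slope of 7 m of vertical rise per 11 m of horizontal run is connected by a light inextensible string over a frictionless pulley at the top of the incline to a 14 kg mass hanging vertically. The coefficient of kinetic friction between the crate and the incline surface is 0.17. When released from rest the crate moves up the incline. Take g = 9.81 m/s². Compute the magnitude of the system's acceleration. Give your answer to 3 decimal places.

For the crate on the incline: the weight component along the slope is m₁g sin 32.47° = 15 × 9.81 × 0.5369 = 79.005 N and the normal force is N = m₁g cos 32.47° = 124.145 N.
Kinetic friction opposes the crate's motion up the incline: f = μN = 0.17 × 124.145 = 21.105 N acting down the slope.
Newton's second law for the crate (up-slope positive): T − 79.005 − 21.105 = 15 a. For the hanging mass (downward positive): 14 × 9.81 − T = 14 a.
Adding the two equations eliminates T: 37.230 = 29 a, so a = 1.2838 m/s².

1.284 m/s²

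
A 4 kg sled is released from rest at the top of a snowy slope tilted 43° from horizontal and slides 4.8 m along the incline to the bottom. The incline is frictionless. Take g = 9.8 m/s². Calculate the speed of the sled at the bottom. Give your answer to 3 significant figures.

The weight component along the incline is mg sin 43° = 26.734 N and the normal force is N = mg cos 43° = 28.669 N.
With no friction, a = g sin 43° = 6.6836 m/s².
Starting from rest over a distance of 4.8 m, v² = 2aL = 2 × 6.6836 × 4.8 = 64.1626, so v = 8.0102 m/s.

8.01 m/s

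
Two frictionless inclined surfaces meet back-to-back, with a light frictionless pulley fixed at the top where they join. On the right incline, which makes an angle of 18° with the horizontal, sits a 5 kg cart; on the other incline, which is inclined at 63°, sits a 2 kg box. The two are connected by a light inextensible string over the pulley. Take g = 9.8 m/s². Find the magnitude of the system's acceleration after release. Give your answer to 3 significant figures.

0.332 m/s²

Resolve each weight along its own incline: the 5 kg mass has component 5 × 9.8 × sin 18° = 15.142 N down its slope, and the 2 kg mass has 2 × 9.8 × sin 63° = 17.464 N down its slope.
The 2 kg side's 17.464 N exceeds the other side's 15.142 N, so that mass slides down and the 5 kg mass slides up. Taking that direction as positive, Newton's second law for the whole system gives 17.464 − 15.142 = (5 + 2) a, so a = 2.322 / 7 = 0.3317 m/s².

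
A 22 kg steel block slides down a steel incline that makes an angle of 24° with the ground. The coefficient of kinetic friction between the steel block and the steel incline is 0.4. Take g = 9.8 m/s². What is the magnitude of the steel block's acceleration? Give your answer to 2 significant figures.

0.40 m/s²

Resolving the weight along the incline: the component pulling the steel block down the slope is mg sin 24° = 22 × 9.8 × 0.4067 = 87.685 N, and the normal force is N = mg cos 24° = 22 × 9.8 × 0.9135 = 196.951 N.
Kinetic friction acts up the slope with magnitude f = μN = 0.4 × 196.951 = 78.780 N.
Net force along the incline is 87.685 − 78.780 = 8.905 N, so a = 8.905 / 22 = 0.4048 m/s².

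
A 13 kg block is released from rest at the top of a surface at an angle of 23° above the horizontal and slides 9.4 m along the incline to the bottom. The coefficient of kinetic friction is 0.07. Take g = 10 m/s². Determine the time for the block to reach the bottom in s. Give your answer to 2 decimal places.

2.40 s

The weight component along the incline is mg sin 23° = 50.795 N and the normal force is N = mg cos 23° = 119.666 N.
Friction up the slope is f = μN = 0.07 × 119.666 = 8.377 N, so the net downslope force is 50.795 − 8.377 = 42.418 N and a = 42.418 / 13 = 3.2629 m/s².
Starting from rest, L = ½at², so t = √(2L/a) = √(2 × 9.4 / 3.2629) = 2.4004 s.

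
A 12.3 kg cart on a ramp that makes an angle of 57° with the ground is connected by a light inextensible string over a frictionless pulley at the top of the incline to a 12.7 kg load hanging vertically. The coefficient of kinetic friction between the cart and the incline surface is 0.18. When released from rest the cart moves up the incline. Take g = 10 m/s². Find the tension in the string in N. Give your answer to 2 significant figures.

For the cart on the incline: the weight component along the slope is m₁g sin 57° = 12.3 × 10 × 0.8387 = 103.160 N and the normal force is N = m₁g cos 57° = 66.991 N.
Kinetic friction opposes the cart's motion up the incline: f = μN = 0.18 × 66.991 = 12.058 N acting down the slope.
Newton's second law for the cart (up-slope positive): T − 103.160 − 12.058 = 12.3 a. For the hanging load (downward positive): 12.7 × 10 − T = 12.7 a.
Adding the two equations eliminates T: 11.782 = 25 a, so a = 0.4713 m/s².
Then from the hanging load's equation, T = 12.7 × (10 − 0.4713) = 121.014 N.

120 N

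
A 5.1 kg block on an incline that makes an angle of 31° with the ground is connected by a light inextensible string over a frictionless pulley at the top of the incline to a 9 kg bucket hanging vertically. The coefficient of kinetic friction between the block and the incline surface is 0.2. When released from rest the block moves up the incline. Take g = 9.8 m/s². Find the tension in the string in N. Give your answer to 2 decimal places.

53.80 N

For the block on the incline: the weight component along the slope is m₁g sin 31° = 5.1 × 9.8 × 0.5150 = 25.740 N and the normal force is N = m₁g cos 31° = 42.841 N.
Kinetic friction opposes the block's motion up the incline: f = μN = 0.2 × 42.841 = 8.568 N acting down the slope.
Newton's second law for the block (up-slope positive): T − 25.740 − 8.568 = 5.1 a. For the hanging bucket (downward positive): 9 × 9.8 − T = 9 a.
Adding the two equations eliminates T: 53.892 = 14.1 a, so a = 3.8221 m/s².
Then from the hanging bucket's equation, T = 9 × (9.8 − 3.8221) = 53.801 N.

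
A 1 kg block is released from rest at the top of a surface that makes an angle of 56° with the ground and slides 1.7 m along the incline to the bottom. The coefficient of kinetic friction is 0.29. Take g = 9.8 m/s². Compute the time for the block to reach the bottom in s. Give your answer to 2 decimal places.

The weight component along the incline is mg sin 56° = 8.125 N and the normal force is N = mg cos 56° = 5.480 N.
Friction up the slope is f = μN = 0.29 × 5.480 = 1.589 N, so the net downslope force is 8.125 − 1.589 = 6.536 N and a = 6.536 / 1 = 6.5360 m/s².
Starting from rest, L = ½at², so t = √(2L/a) = √(2 × 1.7 / 6.5360) = 0.7212 s.

0.72 s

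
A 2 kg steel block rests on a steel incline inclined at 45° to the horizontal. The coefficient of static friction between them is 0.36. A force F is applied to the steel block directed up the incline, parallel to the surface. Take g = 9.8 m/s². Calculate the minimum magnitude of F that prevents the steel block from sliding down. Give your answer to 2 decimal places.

8.87 N

The normal force is N = mg cos 45° = 13.859 N. With F at its minimum the steel block is on the verge of sliding down, so static friction is at its maximum μ_s N = 0.36 × 13.859 = 4.989 N and acts up the slope.
Equilibrium along the incline: F + μ_s N = mg sin 45°, so F = 13.859 − 4.989 = 8.870 N.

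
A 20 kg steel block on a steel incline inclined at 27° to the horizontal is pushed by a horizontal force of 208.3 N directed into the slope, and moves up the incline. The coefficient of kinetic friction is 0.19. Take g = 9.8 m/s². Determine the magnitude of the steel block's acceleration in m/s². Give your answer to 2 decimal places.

2.27 m/s²

The horizontal push has components F cos 27° = 208.3 × 0.8910 = 185.595 N up the incline and F sin 27° = 208.3 × 0.4540 = 94.568 N pressing into the surface.
The normal force is therefore N = mg cos 27° + F sin 27° = 174.636 + 94.568 = 269.204 N, and kinetic friction down the slope is μN = 0.19 × 269.204 = 51.149 N.
Along the incline: F cos 27° − mg sin 27° − μN = ma, so 185.595 − 88.984 − 51.149 = 20 a, giving a = 2.2731 m/s².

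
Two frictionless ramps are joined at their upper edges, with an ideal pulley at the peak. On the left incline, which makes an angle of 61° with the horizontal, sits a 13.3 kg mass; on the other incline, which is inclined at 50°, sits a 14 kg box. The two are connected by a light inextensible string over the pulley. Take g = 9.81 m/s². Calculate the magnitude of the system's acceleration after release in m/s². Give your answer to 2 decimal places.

Resolve each weight along its own incline: the 13.3 kg mass has component 13.3 × 9.81 × sin 61° = 114.114 N down its slope, and the 14 kg mass has 14 × 9.81 × sin 50° = 105.209 N down its slope.
The 13.3 kg side's 114.114 N exceeds the other side's 105.209 N, so that mass slides down and the 14 kg mass slides up. Taking that direction as positive, Newton's second law for the whole system gives 114.114 − 105.209 = (13.3 + 14) a, so a = 8.905 / 27.3 = 0.3262 m/s².

0.33 m/s²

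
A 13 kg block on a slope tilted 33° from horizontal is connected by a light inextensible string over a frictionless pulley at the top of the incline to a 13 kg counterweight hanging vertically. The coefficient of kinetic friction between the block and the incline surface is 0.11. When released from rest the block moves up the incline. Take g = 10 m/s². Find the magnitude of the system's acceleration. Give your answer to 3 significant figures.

For the block on the incline: the weight component along the slope is m₁g sin 33° = 13 × 10 × 0.5446 = 70.798 N and the normal force is N = m₁g cos 33° = 109.027 N.
Kinetic friction opposes the block's motion up the incline: f = μN = 0.11 × 109.027 = 11.993 N acting down the slope.
Newton's second law for the block (up-slope positive): T − 70.798 − 11.993 = 13 a. For the hanging counterweight (downward positive): 13 × 10 − T = 13 a.
Adding the two equations eliminates T: 47.209 = 26 a, so a = 1.8157 m/s².

1.82 m/s²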